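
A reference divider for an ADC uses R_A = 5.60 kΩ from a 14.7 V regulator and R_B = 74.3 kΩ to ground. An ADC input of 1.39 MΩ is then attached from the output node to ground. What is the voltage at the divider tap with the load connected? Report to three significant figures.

The load sits in parallel with R_B: R_B‖R_L = (74.3 × 1390) / (74.3 + 1390) = 70.53 kΩ.
V_out = 14.7 × 70.53 / (5.60 + 70.53) = 14.7 × 70.53/76.13 = 13.6 V.

V_out ≈ 13.6 V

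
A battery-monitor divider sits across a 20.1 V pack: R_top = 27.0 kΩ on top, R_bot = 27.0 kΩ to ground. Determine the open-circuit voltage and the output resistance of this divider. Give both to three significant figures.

V_th = 10.1 V, R_th = 13.5 kΩ

V_th is the open-circuit tap voltage: 20.1 × 27.0/(27.0 + 27.0) = 10.1 V.
With the supply zeroed, R_top and R_bot appear in parallel from the tap: R_th = R_top‖R_bot = (27.0 × 27.0)/54.00 = 13.5 kΩ.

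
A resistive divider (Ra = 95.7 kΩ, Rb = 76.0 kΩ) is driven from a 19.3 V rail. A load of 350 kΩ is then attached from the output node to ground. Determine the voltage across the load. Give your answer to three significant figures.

The load sits in parallel with Rb: Rb‖R_L = (76.0 × 350) / (76.0 + 350) = 62.44 kΩ.
V_out = 19.3 × 62.44 / (95.7 + 62.44) = 19.3 × 62.44/158.1 = 7.62 V.
(Unloaded it would have been 8.54 V.)

V_out ≈ 7.62 V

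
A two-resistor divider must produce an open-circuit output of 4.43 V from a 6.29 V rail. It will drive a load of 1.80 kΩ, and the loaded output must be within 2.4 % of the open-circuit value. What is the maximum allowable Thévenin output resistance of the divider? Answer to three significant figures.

Loading drop = R_th/(R_th + R_L) ≤ 0.0240, so R_th ≤ R_L · ε/(1−ε) = 1.80 kΩ × 0.0240/0.9760 = 44.3 Ω.

R_th ≤ 44.3 Ω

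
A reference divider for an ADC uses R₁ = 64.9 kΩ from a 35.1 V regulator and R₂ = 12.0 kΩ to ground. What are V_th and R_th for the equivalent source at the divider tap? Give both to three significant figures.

V_th = 5.48 V, R_th = 10.1 kΩ

V_th is the open-circuit tap voltage: 35.1 × 12.0/(64.9 + 12.0) = 5.48 V.
With the supply zeroed, R₁ and R₂ appear in parallel from the tap: R_th = R₁‖R₂ = (64.9 × 12.0)/76.90 = 10.1 kΩ.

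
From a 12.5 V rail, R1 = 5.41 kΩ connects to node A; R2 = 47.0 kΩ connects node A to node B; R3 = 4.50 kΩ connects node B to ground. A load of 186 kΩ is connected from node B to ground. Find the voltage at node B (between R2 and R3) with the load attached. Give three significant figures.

V ≈ 0.967 V

At node B, R3 is in parallel with the load: R3‖R_L = 4.394 kΩ.
Below node A the resistance is R2 + (R3‖R_L) = 51.39 kΩ, so V_A = 12.5 × 51.39/56.80 = 11.31 V.
Then V_B = V_A × (R3‖R_L)/(R2 + R3‖R_L) = 11.31 × 4.394/51.39 = 0.967 V.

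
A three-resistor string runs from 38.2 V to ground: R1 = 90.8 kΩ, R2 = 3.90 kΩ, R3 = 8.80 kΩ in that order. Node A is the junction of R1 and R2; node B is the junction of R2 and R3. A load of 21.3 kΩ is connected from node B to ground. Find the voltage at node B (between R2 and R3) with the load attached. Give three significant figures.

V ≈ 2.36 V

At node B, R3 is in parallel with the load: R3‖R_L = 6.227 kΩ.
Below node A the resistance is R2 + (R3‖R_L) = 10.13 kΩ, so V_A = 38.2 × 10.13/100.9 = 3.833 V.
Then V_B = V_A × (R3‖R_L)/(R2 + R3‖R_L) = 3.833 × 6.227/10.13 = 2.36 V.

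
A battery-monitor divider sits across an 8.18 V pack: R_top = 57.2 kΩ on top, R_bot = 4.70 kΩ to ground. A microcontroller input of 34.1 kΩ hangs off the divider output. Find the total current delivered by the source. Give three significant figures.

R_bot‖R_L = 4.131 kΩ, so the source sees R_top + R_bot‖R_L = 61.33 kΩ.
I = 8.18 V / 61.33 kΩ = 0.133 mA.

I ≈ 0.133 mA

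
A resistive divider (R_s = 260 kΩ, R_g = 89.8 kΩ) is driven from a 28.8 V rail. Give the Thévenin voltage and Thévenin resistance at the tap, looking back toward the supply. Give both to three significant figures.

V_th = 7.39 V, R_th = 66.7 kΩ

V_th is the open-circuit tap voltage: 28.8 × 89.8/(260 + 89.8) = 7.39 V.
With the supply zeroed, R_s and R_g appear in parallel from the tap: R_th = R_s‖R_g = (260 × 89.8)/349.8 = 66.7 kΩ.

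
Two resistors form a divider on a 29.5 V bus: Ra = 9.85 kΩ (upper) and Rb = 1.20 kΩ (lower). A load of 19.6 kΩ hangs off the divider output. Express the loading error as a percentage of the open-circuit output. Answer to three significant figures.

The divider's output (Thévenin) resistance is Ra‖Rb = 1.070 kΩ.
Fractional drop under load = R_th/(R_th + R_L) = 1.070 / (1.070 + 19.6) = 0.05175.
So the output falls by 5.18 %.

5.18 %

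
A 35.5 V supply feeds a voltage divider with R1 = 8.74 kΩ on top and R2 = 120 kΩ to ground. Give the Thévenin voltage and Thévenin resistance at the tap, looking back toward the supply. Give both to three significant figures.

V_th = 33.1 V, R_th = 8.15 kΩ

V_th is the open-circuit tap voltage: 35.5 × 120/(8.74 + 120) = 33.1 V.
With the supply zeroed, R1 and R2 appear in parallel from the tap: R_th = R1‖R2 = (8.74 × 120)/128.7 = 8.15 kΩ.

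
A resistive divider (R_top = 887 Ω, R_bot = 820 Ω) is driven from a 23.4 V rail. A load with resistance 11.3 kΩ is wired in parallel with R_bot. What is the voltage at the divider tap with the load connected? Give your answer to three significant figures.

V_out ≈ 10.8 V

The load sits in parallel with R_bot: R_bot‖R_L = (820 × 11300) / (820 + 11300) = 764.5 Ω.
V_out = 23.4 × 764.5 / (887 + 764.5) = 23.4 × 764.5/1652 = 10.8 V.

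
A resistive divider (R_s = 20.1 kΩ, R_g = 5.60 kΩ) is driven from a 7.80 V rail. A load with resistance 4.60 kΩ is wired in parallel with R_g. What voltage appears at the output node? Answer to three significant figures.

V_out ≈ 0.871 V

The load sits in parallel with R_g: R_g‖R_L = (5.60 × 4.60) / (5.60 + 4.60) = 2.525 kΩ.
V_out = 7.80 × 2.525 / (20.1 + 2.525) = 7.80 × 2.525/22.63 = 0.871 V.
(Unloaded it would have been 1.70 V.)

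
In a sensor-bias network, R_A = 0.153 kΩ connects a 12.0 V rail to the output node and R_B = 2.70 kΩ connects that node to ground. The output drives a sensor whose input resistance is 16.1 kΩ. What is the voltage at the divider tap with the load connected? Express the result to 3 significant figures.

The load sits in parallel with R_B: R_B‖R_L = (2700 × 16100) / (2700 + 16100) = 2312 Ω.
V_out = 12.0 × 2312 / (153 + 2312) = 12.0 × 2312/2465 = 11.3 V.

V_out ≈ 11.3 V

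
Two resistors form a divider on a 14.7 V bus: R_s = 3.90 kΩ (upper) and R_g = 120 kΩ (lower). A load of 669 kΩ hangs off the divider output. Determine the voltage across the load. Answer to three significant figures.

V_out ≈ 14.2 V

The load sits in parallel with R_g: R_g‖R_L = (120 × 669) / (120 + 669) = 101.7 kΩ.
V_out = 14.7 × 101.7 / (3.90 + 101.7) = 14.7 × 101.7/105.6 = 14.2 V.
(Unloaded it would have been 14.2 V.)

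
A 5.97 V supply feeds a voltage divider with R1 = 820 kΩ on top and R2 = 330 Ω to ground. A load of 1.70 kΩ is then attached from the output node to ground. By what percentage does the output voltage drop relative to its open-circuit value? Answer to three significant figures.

16.3 %

Unloaded V = 5.97 × 330/820300 = 0.002402 V.
Loaded: R2‖R_L = 276.4 Ω, giving V = 5.97 × 276.4/820300 = 0.002011 V.
Drop = (0.002402 − 0.002011) / 0.002402 = 16.3 %.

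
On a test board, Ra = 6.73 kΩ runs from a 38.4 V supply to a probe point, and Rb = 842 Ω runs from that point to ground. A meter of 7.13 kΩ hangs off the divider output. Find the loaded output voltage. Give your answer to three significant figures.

The load sits in parallel with Rb: Rb‖R_L = (842 × 7130) / (842 + 7130) = 753.1 Ω.
V_out = 38.4 × 753.1 / (6730 + 753.1) = 38.4 × 753.1/7483 = 3.86 V.

V_out ≈ 3.86 V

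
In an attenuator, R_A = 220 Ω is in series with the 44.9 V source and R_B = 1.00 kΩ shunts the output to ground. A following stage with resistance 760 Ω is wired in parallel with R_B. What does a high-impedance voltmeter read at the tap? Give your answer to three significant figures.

The load sits in parallel with R_B: R_B‖R_L = (1000 × 760) / (1000 + 760) = 431.8 Ω.
V_out = 44.9 × 431.8 / (220 + 431.8) = 44.9 × 431.8/651.8 = 29.7 V.

V_out ≈ 29.7 V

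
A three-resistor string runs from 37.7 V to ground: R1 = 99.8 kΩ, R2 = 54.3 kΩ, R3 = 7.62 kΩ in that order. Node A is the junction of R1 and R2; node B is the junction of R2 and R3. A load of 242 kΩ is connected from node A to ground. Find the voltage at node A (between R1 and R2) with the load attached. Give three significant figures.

V ≈ 12.5 V

Below node A the series string R2+R3 = 61.92 kΩ sits in parallel with the 242 kΩ load: 49.30 kΩ.
V_A = 37.7 × 49.30/(99.8 + 49.30) = 12.5 V.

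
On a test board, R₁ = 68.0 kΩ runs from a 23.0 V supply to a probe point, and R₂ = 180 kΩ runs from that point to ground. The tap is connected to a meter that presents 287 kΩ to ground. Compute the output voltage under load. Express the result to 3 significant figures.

The load sits in parallel with R₂: R₂‖R_L = (180 × 287) / (180 + 287) = 110.6 kΩ.
V_out = 23.0 × 110.6 / (68.0 + 110.6) = 23.0 × 110.6/178.6 = 14.2 V.

V_out ≈ 14.2 V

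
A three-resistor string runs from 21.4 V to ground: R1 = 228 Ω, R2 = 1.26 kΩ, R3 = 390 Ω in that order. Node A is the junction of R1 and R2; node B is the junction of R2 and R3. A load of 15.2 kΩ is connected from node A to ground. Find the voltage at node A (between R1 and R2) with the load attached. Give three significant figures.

V ≈ 18.6 V

Below node A the series string R2+R3 = 1650 Ω sits in parallel with the 15200 Ω load: 1488 Ω.
V_A = 21.4 × 1488/(228 + 1488) = 18.6 V.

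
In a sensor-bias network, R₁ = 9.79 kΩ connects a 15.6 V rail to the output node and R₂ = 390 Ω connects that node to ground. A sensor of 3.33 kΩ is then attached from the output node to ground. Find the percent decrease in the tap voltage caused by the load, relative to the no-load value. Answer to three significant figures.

The divider's output (Thévenin) resistance is R₁‖R₂ = 375.1 Ω.
Fractional drop under load = R_th/(R_th + R_L) = 375.1 / (375.1 + 3330) = 0.1012.
So the output falls by 10.1 %.

10.1 %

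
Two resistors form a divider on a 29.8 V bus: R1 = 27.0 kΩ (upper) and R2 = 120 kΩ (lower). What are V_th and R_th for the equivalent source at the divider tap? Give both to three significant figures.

V_th is the open-circuit tap voltage: 29.8 × 120/(27.0 + 120) = 24.3 V.
With the supply zeroed, R1 and R2 appear in parallel from the tap: R_th = R1‖R2 = (27.0 × 120)/147.0 = 22.0 kΩ.

V_th = 24.3 V, R_th = 22.0 kΩ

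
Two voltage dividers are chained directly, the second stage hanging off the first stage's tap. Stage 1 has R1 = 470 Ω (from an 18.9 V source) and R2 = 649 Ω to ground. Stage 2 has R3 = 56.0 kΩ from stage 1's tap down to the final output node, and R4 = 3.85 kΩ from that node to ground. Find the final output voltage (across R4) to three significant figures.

V_out ≈ 0.702 V

Stage 2 presents R3+R4 = 59850 Ω as a load on stage 1's tap.
Stage 1's lower leg becomes R2‖(R3+R4) = 642.0 Ω, so V_mid = 18.9 × 642.0/1112 = 10.91 V.
Stage 2 is itself unloaded: V_out = V_mid × R4/(R3+R4) = 10.91 × 3850/59850 = 0.702 V.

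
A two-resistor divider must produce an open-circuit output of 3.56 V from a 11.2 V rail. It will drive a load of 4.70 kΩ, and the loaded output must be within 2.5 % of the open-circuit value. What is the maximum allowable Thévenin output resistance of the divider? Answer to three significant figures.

Loading drop = R_th/(R_th + R_L) ≤ 0.0250, so R_th ≤ R_L · ε/(1−ε) = 4.70 kΩ × 0.0250/0.9750 = 121 Ω.

R_th ≤ 121 Ω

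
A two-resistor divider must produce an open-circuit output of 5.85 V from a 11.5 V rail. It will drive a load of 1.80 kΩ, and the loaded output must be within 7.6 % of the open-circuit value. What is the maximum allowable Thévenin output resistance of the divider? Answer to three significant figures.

Loading drop = R_th/(R_th + R_L) ≤ 0.0760, so R_th ≤ R_L · ε/(1−ε) = 1.80 kΩ × 0.0760/0.9240 = 148 Ω.

R_th ≤ 148 Ω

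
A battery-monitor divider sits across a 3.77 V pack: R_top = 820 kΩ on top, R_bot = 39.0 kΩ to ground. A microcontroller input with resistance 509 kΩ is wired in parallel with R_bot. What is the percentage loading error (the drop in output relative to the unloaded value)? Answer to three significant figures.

The divider's output (Thévenin) resistance is R_top‖R_bot = 37.23 kΩ.
Fractional drop under load = R_th/(R_th + R_L) = 37.23 / (37.23 + 509) = 0.06816.
So the output falls by 6.82 %.

6.82 %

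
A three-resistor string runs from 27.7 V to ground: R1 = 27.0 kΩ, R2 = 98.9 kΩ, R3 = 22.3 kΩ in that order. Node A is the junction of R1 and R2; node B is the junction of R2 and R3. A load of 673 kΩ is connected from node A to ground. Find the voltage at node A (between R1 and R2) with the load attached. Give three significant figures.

V ≈ 21.9 V

Below node A the series string R2+R3 = 121.2 kΩ sits in parallel with the 673 kΩ load: 102.7 kΩ.
V_A = 27.7 × 102.7/(27.0 + 102.7) = 21.9 V.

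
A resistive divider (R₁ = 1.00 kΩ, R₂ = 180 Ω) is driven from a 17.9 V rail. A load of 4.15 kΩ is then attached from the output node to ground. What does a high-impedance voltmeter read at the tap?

V_out ≈ 2.63 V

The load sits in parallel with R₂: R₂‖R_L = (180 × 4150) / (180 + 4150) = 172.5 Ω.
V_out = 17.9 × 172.5 / (1000 + 172.5) = 17.9 × 172.5/1173 = 2.63 V.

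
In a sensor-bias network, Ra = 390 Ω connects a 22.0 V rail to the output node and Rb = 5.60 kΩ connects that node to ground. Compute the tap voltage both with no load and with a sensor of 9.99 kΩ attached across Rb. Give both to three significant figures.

Open-circuit: V = 22.0 × 5600/(390 + 5600) = 20.6 V.
With the load, Rb becomes Rb‖R_L = 3588 Ω, so V = 22.0 × 3588/3978 = 19.8 V.

Unloaded: 20.6 V; loaded: 19.8 V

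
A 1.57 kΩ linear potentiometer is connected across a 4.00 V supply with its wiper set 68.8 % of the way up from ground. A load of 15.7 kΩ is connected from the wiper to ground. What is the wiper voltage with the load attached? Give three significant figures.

The wiper splits the pot into (1−α)R = 489.8 Ω above and αR = 1080 Ω below.
Lower section ‖ load = 1011 Ω.
V_wiper = 4.00 × 1011/(489.8 + 1011) = 2.69 V.

V ≈ 2.69 V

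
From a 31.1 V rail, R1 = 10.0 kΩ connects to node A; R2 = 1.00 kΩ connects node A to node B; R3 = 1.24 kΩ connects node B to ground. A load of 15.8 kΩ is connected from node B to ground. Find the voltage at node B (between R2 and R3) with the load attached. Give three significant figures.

At node B, R3 is in parallel with the load: R3‖R_L = 1.150 kΩ.
Below node A the resistance is R2 + (R3‖R_L) = 2.150 kΩ, so V_A = 31.1 × 2.150/12.15 = 5.503 V.
Then V_B = V_A × (R3‖R_L)/(R2 + R3‖R_L) = 5.503 × 1.150/2.150 = 2.94 V.

V ≈ 2.94 V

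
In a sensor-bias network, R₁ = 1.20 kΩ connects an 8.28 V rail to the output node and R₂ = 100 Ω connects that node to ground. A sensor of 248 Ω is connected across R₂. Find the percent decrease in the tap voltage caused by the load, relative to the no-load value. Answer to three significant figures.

27.1 %

Unloaded V = 8.28 × 100/1300 = 0.6369 V.
Loaded: R₂‖R_L = 71.26 Ω, giving V = 8.28 × 71.26/1271 = 0.4642 V.
Drop = (0.6369 − 0.4642) / 0.6369 = 27.1 %.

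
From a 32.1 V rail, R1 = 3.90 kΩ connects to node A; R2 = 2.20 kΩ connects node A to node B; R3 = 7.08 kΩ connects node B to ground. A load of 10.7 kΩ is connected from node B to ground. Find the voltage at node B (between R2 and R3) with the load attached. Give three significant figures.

At node B, R3 is in parallel with the load: R3‖R_L = 4.261 kΩ.
Below node A the resistance is R2 + (R3‖R_L) = 6.461 kΩ, so V_A = 32.1 × 6.461/10.36 = 20.02 V.
Then V_B = V_A × (R3‖R_L)/(R2 + R3‖R_L) = 20.02 × 4.261/6.461 = 13.2 V.

V ≈ 13.2 V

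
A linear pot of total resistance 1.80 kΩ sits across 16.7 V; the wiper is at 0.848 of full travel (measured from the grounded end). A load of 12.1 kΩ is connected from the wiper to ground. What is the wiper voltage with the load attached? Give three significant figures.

The wiper splits the pot into (1−α)R = 273.6 Ω above and αR = 1526 Ω below.
Lower section ‖ load = 1355 Ω.
V_wiper = 16.7 × 1355/(273.6 + 1355) = 13.9 V.

V ≈ 13.9 V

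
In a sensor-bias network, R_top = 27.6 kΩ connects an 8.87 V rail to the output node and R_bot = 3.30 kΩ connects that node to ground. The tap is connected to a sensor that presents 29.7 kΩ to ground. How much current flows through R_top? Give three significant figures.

R_bot‖R_L = 2.970 kΩ, so the source sees R_top + R_bot‖R_L = 30.57 kΩ.
I = 8.87 V / 30.57 kΩ = 0.290 mA.

I ≈ 0.290 mA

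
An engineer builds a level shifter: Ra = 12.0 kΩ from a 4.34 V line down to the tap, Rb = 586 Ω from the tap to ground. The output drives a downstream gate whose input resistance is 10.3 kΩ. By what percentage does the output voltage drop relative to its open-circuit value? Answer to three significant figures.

5.15 %

The divider's output (Thévenin) resistance is Ra‖Rb = 558.7 Ω.
Fractional drop under load = R_th/(R_th + R_L) = 558.7 / (558.7 + 10300) = 0.05145.
So the output falls by 5.15 %.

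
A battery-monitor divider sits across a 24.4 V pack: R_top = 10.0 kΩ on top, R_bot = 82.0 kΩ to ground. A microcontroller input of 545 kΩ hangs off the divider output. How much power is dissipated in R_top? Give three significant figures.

Total resistance from the source is R_top + (R_bot‖R_L) = 81.28 kΩ, so I = 24.4/81.28 kΩ = 0.3002 mA.
P = I²·R_top = (0.3002 mA)² × 10.0 kΩ = 0.901 mW.

P ≈ 0.901 mW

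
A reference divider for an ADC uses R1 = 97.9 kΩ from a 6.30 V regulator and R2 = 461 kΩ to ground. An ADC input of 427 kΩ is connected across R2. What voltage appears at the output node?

V_out ≈ 4.37 V

The load sits in parallel with R2: R2‖R_L = (461 × 427) / (461 + 427) = 221.7 kΩ.
V_out = 6.30 × 221.7 / (97.9 + 221.7) = 6.30 × 221.7/319.6 = 4.37 V.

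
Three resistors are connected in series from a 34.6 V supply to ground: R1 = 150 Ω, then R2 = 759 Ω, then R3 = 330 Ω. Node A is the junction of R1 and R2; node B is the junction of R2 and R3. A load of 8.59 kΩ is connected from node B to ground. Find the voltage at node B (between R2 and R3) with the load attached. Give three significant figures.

V ≈ 8.96 V

At node B, R3 is in parallel with the load: R3‖R_L = 317.8 Ω.
Below node A the resistance is R2 + (R3‖R_L) = 1077 Ω, so V_A = 34.6 × 1077/1227 = 30.37 V.
Then V_B = V_A × (R3‖R_L)/(R2 + R3‖R_L) = 30.37 × 317.8/1077 = 8.96 V.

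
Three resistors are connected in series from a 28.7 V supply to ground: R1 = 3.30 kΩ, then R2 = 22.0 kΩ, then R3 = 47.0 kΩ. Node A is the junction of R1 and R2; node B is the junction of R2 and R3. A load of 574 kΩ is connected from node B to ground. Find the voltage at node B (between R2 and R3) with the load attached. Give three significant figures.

At node B, R3 is in parallel with the load: R3‖R_L = 43.44 kΩ.
Below node A the resistance is R2 + (R3‖R_L) = 65.44 kΩ, so V_A = 28.7 × 65.44/68.74 = 27.32 V.
Then V_B = V_A × (R3‖R_L)/(R2 + R3‖R_L) = 27.32 × 43.44/65.44 = 18.1 V.

V ≈ 18.1 V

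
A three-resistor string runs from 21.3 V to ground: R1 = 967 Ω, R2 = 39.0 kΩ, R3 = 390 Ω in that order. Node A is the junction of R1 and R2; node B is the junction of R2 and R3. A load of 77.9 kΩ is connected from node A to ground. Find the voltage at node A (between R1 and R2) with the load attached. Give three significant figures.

Below node A the series string R2+R3 = 39390 Ω sits in parallel with the 77900 Ω load: 26160 Ω.
V_A = 21.3 × 26160/(967 + 26160) = 20.5 V.

V ≈ 20.5 V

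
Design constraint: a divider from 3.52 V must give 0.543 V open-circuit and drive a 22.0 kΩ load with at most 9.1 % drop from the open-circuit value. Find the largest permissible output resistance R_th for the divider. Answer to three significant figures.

R_th ≤ 2.20 kΩ

Loading drop = R_th/(R_th + R_L) ≤ 0.0910, so R_th ≤ R_L · ε/(1−ε) = 22.0 kΩ × 0.0910/0.9090 = 2.20 kΩ.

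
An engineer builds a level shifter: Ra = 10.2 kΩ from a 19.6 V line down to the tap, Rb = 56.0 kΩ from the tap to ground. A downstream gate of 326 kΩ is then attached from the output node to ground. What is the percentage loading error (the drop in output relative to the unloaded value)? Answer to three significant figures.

The divider's output (Thévenin) resistance is Ra‖Rb = 8.628 kΩ.
Fractional drop under load = R_th/(R_th + R_L) = 8.628 / (8.628 + 326) = 0.02579.
So the output falls by 2.58 %.

2.58 %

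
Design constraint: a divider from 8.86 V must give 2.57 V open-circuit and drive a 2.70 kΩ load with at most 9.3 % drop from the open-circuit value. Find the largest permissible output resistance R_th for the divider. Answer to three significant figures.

Loading drop = R_th/(R_th + R_L) ≤ 0.0930, so R_th ≤ R_L · ε/(1−ε) = 2.70 kΩ × 0.0930/0.9070 = 277 Ω.
(Any R1, R2 with R2/(R1+R2) = 0.290 and R1‖R2 ≤ 277 Ω will meet the spec.)

R_th ≤ 277 Ω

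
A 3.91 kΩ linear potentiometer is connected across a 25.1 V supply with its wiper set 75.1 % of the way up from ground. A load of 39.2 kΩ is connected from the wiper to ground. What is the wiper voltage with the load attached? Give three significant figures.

V ≈ 18.5 V

The wiper splits the pot into (1−α)R = 973.6 Ω above and αR = 2936 Ω below.
Lower section ‖ load = 2732 Ω.
V_wiper = 25.1 × 2732/(973.6 + 2732) = 18.5 V.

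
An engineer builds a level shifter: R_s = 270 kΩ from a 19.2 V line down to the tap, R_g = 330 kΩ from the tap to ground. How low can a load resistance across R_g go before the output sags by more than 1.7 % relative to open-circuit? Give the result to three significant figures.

R_L(min) ≈ 8.59 MΩ

Output resistance R_th = R_s‖R_g = (270 × 330)/600.0 = 148.5 kΩ.
The fractional drop is R_th/(R_th + R_L); requiring this ≤ 0.0170 gives R_L ≥ R_th(1/0.0170 − 1) = 148.5 × 57.82 = 8.59 MΩ.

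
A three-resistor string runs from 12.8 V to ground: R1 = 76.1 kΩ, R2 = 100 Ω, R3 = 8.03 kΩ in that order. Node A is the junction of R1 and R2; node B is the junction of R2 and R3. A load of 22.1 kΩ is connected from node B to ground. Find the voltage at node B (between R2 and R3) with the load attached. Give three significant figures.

V ≈ 0.918 V

At node B, R3 is in parallel with the load: R3‖R_L = 5890 Ω.
Below node A the resistance is R2 + (R3‖R_L) = 5990 Ω, so V_A = 12.8 × 5990/82090 = 0.9340 V.
Then V_B = V_A × (R3‖R_L)/(R2 + R3‖R_L) = 0.9340 × 5890/5990 = 0.918 V.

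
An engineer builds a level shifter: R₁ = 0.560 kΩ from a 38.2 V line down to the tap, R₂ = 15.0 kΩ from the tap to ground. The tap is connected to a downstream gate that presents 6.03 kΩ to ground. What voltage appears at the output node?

The load sits in parallel with R₂: R₂‖R_L = (15000 × 6030) / (15000 + 6030) = 4301 Ω.
V_out = 38.2 × 4301 / (560 + 4301) = 38.2 × 4301/4861 = 33.8 V.

V_out ≈ 33.8 V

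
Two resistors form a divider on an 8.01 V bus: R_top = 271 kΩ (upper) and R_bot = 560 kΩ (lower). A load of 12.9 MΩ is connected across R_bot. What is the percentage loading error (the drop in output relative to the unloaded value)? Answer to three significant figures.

The divider's output (Thévenin) resistance is R_top‖R_bot = 182.6 kΩ.
Fractional drop under load = R_th/(R_th + R_L) = 182.6 / (182.6 + 12900) = 0.01396.
So the output falls by 1.40 %.

1.40 %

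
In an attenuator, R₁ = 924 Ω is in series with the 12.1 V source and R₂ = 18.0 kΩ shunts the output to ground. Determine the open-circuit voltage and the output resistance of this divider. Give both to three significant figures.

V_th is the open-circuit tap voltage: 12.1 × 18000/(924 + 18000) = 11.5 V.
With the supply zeroed, R₁ and R₂ appear in parallel from the tap: R_th = R₁‖R₂ = (924 × 18000)/18920 = 879 Ω.

V_th = 11.5 V, R_th = 879 Ω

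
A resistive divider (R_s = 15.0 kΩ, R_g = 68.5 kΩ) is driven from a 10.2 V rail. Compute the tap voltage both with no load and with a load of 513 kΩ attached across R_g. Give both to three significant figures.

Open-circuit: V = 10.2 × 68.5/(15.0 + 68.5) = 8.37 V.
With the load, R_g becomes R_g‖R_L = 60.43 kΩ, so V = 10.2 × 60.43/75.43 = 8.17 V.

Unloaded: 8.37 V; loaded: 8.17 V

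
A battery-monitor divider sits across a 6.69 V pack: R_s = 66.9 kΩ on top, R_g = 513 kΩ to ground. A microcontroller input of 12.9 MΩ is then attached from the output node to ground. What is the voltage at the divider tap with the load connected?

The load sits in parallel with R_g: R_g‖R_L = (513 × 12900) / (513 + 12900) = 493.4 kΩ.
V_out = 6.69 × 493.4 / (66.9 + 493.4) = 6.69 × 493.4/560.3 = 5.89 V.
(Unloaded it would have been 5.92 V.)

V_out ≈ 5.89 V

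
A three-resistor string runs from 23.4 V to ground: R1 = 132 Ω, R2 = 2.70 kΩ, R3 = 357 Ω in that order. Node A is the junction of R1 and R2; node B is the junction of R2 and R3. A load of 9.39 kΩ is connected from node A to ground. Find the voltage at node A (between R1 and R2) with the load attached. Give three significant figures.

V ≈ 22.1 V

Below node A the series string R2+R3 = 3057 Ω sits in parallel with the 9390 Ω load: 2306 Ω.
V_A = 23.4 × 2306/(132 + 2306) = 22.1 V.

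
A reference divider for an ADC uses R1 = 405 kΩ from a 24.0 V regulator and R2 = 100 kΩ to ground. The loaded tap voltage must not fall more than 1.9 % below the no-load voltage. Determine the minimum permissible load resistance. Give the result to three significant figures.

Output resistance R_th = R1‖R2 = (405 × 100)/505.0 = 80.20 kΩ.
The fractional drop is R_th/(R_th + R_L); requiring this ≤ 0.0190 gives R_L ≥ R_th(1/0.0190 − 1) = 80.20 × 51.63 = 4.14 MΩ.

R_L(min) ≈ 4.14 MΩ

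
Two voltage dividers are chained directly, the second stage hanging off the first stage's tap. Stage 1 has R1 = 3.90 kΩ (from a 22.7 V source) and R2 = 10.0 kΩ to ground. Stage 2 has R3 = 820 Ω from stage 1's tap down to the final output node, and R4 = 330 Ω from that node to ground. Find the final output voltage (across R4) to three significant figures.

Stage 2 presents R3+R4 = 1150 Ω as a load on stage 1's tap.
Stage 1's lower leg becomes R2‖(R3+R4) = 1031 Ω, so V_mid = 22.7 × 1031/4931 = 4.748 V.
Stage 2 is itself unloaded: V_out = V_mid × R4/(R3+R4) = 4.748 × 330/1150 = 1.36 V.

V_out ≈ 1.36 V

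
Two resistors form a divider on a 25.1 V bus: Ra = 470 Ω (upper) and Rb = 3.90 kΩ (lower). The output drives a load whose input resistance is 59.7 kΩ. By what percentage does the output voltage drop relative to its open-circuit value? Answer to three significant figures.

The divider's output (Thévenin) resistance is Ra‖Rb = 419.5 Ω.
Fractional drop under load = R_th/(R_th + R_L) = 419.5 / (419.5 + 59700) = 0.006977.
So the output falls by 0.698 %.

0.698 %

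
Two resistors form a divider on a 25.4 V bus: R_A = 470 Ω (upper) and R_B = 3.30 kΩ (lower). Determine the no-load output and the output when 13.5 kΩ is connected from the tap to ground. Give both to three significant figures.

Open-circuit: V = 25.4 × 3300/(470 + 3300) = 22.2 V.
With the load, R_B becomes R_B‖R_L = 2652 Ω, so V = 25.4 × 2652/3122 = 21.6 V.

Unloaded: 22.2 V; loaded: 21.6 V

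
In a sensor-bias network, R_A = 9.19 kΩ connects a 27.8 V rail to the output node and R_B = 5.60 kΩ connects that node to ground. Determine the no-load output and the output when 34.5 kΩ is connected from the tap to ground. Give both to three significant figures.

Open-circuit: V = 27.8 × 5.60/(9.19 + 5.60) = 10.5 V.
With the load, R_B becomes R_B‖R_L = 4.818 kΩ, so V = 27.8 × 4.818/14.01 = 9.56 V.

Unloaded: 10.5 V; loaded: 9.56 V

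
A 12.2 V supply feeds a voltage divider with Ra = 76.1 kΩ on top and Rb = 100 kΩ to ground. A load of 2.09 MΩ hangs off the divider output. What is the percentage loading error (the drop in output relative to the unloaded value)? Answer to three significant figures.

The divider's output (Thévenin) resistance is Ra‖Rb = 43.21 kΩ.
Fractional drop under load = R_th/(R_th + R_L) = 43.21 / (43.21 + 2090) = 0.02026.
So the output falls by 2.03 %.

2.03 %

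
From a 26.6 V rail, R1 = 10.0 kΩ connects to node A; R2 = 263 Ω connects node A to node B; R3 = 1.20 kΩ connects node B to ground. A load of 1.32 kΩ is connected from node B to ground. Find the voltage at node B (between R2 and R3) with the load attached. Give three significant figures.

At node B, R3 is in parallel with the load: R3‖R_L = 628.6 Ω.
Below node A the resistance is R2 + (R3‖R_L) = 891.6 Ω, so V_A = 26.6 × 891.6/10890 = 2.177 V.
Then V_B = V_A × (R3‖R_L)/(R2 + R3‖R_L) = 2.177 × 628.6/891.6 = 1.54 V.

V ≈ 1.54 V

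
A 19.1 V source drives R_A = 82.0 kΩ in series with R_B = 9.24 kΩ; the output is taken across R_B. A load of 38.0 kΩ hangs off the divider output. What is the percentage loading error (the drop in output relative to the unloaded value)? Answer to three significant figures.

Unloaded V = 19.1 × 9.24/91.24 = 1.934 V.
Loaded: R_B‖R_L = 7.433 kΩ, giving V = 19.1 × 7.433/89.43 = 1.587 V.
Drop = (1.934 − 1.587) / 1.934 = 17.9 %.

17.9 %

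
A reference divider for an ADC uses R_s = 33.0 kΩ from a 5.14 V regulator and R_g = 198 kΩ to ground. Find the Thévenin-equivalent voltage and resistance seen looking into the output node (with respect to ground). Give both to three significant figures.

V_th is the open-circuit tap voltage: 5.14 × 198/(33.0 + 198) = 4.41 V.
With the supply zeroed, R_s and R_g appear in parallel from the tap: R_th = R_s‖R_g = (33.0 × 198)/231.0 = 28.3 kΩ.

V_th = 4.41 V, R_th = 28.3 kΩ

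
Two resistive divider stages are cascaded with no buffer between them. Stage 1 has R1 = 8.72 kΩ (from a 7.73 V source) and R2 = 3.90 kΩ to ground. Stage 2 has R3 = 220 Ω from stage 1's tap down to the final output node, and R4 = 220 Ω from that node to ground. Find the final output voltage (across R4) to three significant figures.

V_out ≈ 0.168 V

Stage 2 presents R3+R4 = 440.0 Ω as a load on stage 1's tap.
Stage 1's lower leg becomes R2‖(R3+R4) = 395.4 Ω, so V_mid = 7.73 × 395.4/9115 = 0.3353 V.
Stage 2 is itself unloaded: V_out = V_mid × R4/(R3+R4) = 0.3353 × 220/440.0 = 0.168 V.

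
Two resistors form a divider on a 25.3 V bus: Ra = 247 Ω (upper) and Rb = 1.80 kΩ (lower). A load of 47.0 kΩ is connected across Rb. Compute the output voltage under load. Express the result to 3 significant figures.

V_out ≈ 22.1 V

The load sits in parallel with Rb: Rb‖R_L = (1800 × 47000) / (1800 + 47000) = 1734 Ω.
V_out = 25.3 × 1734 / (247 + 1734) = 25.3 × 1734/1981 = 22.1 V.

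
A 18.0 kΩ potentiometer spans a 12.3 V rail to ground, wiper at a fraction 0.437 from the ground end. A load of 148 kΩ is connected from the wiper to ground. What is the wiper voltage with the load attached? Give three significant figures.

The wiper splits the pot into (1−α)R = 10.13 kΩ above and αR = 7.866 kΩ below.
Lower section ‖ load = 7.469 kΩ.
V_wiper = 12.3 × 7.469/(10.13 + 7.469) = 5.22 V.

V ≈ 5.22 V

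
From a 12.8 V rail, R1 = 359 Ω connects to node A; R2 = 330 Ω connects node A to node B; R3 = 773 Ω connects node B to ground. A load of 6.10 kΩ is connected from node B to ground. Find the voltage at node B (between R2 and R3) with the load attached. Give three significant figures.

At node B, R3 is in parallel with the load: R3‖R_L = 686.1 Ω.
Below node A the resistance is R2 + (R3‖R_L) = 1016 Ω, so V_A = 12.8 × 1016/1375 = 9.458 V.
Then V_B = V_A × (R3‖R_L)/(R2 + R3‖R_L) = 9.458 × 686.1/1016 = 6.39 V.

V ≈ 6.39 V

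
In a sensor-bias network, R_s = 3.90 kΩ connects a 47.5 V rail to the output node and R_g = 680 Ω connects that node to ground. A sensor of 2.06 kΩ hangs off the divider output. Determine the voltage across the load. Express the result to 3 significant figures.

The load sits in parallel with R_g: R_g‖R_L = (680 × 2060) / (680 + 2060) = 511.2 Ω.
V_out = 47.5 × 511.2 / (3900 + 511.2) = 47.5 × 511.2/4411 = 5.51 V.
(Unloaded it would have been 7.05 V.)

V_out ≈ 5.51 V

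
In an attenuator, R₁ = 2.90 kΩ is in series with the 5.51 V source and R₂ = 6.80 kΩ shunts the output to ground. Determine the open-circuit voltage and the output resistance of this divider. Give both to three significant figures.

V_th = 3.86 V, R_th = 2.03 kΩ

V_th is the open-circuit tap voltage: 5.51 × 6.80/(2.90 + 6.80) = 3.86 V.
With the supply zeroed, R₁ and R₂ appear in parallel from the tap: R_th = R₁‖R₂ = (2.90 × 6.80)/9.700 = 2.03 kΩ.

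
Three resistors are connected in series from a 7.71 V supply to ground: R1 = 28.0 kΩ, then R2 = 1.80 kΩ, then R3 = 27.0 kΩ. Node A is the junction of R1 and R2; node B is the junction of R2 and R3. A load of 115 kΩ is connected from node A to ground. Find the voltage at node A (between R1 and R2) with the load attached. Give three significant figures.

Below node A the series string R2+R3 = 28.80 kΩ sits in parallel with the 115 kΩ load: 23.03 kΩ.
V_A = 7.71 × 23.03/(28.0 + 23.03) = 3.48 V.

V ≈ 3.48 V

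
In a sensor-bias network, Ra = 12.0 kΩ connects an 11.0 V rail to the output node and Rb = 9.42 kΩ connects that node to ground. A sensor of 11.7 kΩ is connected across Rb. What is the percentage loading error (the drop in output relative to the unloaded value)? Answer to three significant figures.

31.1 %

The divider's output (Thévenin) resistance is Ra‖Rb = 5.277 kΩ.
Fractional drop under load = R_th/(R_th + R_L) = 5.277 / (5.277 + 11.7) = 0.3108.
So the output falls by 31.1 %.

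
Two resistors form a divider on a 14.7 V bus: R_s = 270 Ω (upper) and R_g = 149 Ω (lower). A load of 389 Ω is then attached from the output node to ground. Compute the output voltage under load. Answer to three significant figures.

V_out ≈ 4.19 V

The load sits in parallel with R_g: R_g‖R_L = (149 × 389) / (149 + 389) = 107.7 Ω.
V_out = 14.7 × 107.7 / (270 + 107.7) = 14.7 × 107.7/377.7 = 4.19 V.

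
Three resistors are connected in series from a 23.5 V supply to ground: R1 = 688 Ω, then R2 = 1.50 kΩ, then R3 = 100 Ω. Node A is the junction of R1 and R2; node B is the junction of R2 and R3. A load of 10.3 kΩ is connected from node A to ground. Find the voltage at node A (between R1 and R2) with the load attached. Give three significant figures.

V ≈ 15.7 V

Below node A the series string R2+R3 = 1600 Ω sits in parallel with the 10300 Ω load: 1385 Ω.
V_A = 23.5 × 1385/(688 + 1385) = 15.7 V.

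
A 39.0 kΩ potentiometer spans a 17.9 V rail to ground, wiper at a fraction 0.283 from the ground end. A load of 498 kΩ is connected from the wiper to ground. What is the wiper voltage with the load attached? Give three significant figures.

The wiper splits the pot into (1−α)R = 27.96 kΩ above and αR = 11.04 kΩ below.
Lower section ‖ load = 10.80 kΩ.
V_wiper = 17.9 × 10.80/(27.96 + 10.80) = 4.99 V.

V ≈ 4.99 V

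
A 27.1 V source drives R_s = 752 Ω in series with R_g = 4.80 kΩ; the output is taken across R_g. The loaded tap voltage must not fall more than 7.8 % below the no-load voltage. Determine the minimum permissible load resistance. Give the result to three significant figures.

R_L(min) ≈ 7.69 kΩ

Output resistance R_th = R_s‖R_g = (752 × 4800)/5552 = 650.1 Ω.
The fractional drop is R_th/(R_th + R_L); requiring this ≤ 0.0780 gives R_L ≥ R_th(1/0.0780 − 1) = 650.1 × 11.82 = 7.69 kΩ.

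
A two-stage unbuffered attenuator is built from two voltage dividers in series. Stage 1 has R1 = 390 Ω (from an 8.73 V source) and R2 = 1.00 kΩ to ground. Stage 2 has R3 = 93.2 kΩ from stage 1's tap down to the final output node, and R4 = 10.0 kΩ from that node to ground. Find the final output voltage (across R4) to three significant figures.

V_out ≈ 0.607 V

Stage 2 presents R3+R4 = 103200 Ω as a load on stage 1's tap.
Stage 1's lower leg becomes R2‖(R3+R4) = 990.4 Ω, so V_mid = 8.73 × 990.4/1380 = 6.264 V.
Stage 2 is itself unloaded: V_out = V_mid × R4/(R3+R4) = 6.264 × 10000/103200 = 0.607 V.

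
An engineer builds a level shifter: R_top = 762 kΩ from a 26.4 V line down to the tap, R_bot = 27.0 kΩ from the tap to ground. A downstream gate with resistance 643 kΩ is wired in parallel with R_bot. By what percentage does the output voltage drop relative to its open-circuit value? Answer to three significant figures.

3.90 %

The divider's output (Thévenin) resistance is R_top‖R_bot = 26.08 kΩ.
Fractional drop under load = R_th/(R_th + R_L) = 26.08 / (26.08 + 643) = 0.03897.
So the output falls by 3.90 %.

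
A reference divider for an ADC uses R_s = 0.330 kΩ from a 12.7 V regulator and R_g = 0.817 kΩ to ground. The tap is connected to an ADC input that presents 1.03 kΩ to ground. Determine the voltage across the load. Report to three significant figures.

The load sits in parallel with R_g: R_g‖R_L = (817 × 1030) / (817 + 1030) = 455.6 Ω.
V_out = 12.7 × 455.6 / (330 + 455.6) = 12.7 × 455.6/785.6 = 7.37 V.

V_out ≈ 7.37 V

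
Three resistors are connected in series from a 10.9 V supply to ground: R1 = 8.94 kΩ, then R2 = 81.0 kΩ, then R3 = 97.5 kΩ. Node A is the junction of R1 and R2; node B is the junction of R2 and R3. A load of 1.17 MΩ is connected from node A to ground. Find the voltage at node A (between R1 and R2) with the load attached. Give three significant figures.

V ≈ 10.3 V

Below node A the series string R2+R3 = 178.5 kΩ sits in parallel with the 1170 kΩ load: 154.9 kΩ.
V_A = 10.9 × 154.9/(8.94 + 154.9) = 10.3 V.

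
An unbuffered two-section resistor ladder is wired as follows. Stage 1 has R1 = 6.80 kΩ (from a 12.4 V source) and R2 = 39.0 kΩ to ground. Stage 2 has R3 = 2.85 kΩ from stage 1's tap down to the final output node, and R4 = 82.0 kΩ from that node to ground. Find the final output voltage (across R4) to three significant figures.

Stage 2 presents R3+R4 = 84.85 kΩ as a load on stage 1's tap.
Stage 1's lower leg becomes R2‖(R3+R4) = 26.72 kΩ, so V_mid = 12.4 × 26.72/33.52 = 9.884 V.
Stage 2 is itself unloaded: V_out = V_mid × R4/(R3+R4) = 9.884 × 82.0/84.85 = 9.55 V.

V_out ≈ 9.55 V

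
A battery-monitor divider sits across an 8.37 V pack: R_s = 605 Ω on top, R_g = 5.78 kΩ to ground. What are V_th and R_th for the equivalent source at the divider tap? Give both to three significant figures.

V_th is the open-circuit tap voltage: 8.37 × 5780/(605 + 5780) = 7.58 V.
With the supply zeroed, R_s and R_g appear in parallel from the tap: R_th = R_s‖R_g = (605 × 5780)/6385 = 548 Ω.

V_th = 7.58 V, R_th = 548 Ω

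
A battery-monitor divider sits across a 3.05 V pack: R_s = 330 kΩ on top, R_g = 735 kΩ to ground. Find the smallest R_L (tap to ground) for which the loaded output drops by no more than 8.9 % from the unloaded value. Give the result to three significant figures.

R_L(min) ≈ 2.33 MΩ

Output resistance R_th = R_s‖R_g = (330 × 735)/1065 = 227.7 kΩ.
The fractional drop is R_th/(R_th + R_L); requiring this ≤ 0.0890 gives R_L ≥ R_th(1/0.0890 − 1) = 227.7 × 10.24 = 2.33 MΩ.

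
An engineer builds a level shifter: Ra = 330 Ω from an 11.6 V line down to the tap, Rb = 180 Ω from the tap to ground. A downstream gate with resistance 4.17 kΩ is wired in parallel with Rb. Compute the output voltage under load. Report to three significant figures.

V_out ≈ 3.98 V

The load sits in parallel with Rb: Rb‖R_L = (180 × 4170) / (180 + 4170) = 172.6 Ω.
V_out = 11.6 × 172.6 / (330 + 172.6) = 11.6 × 172.6/502.6 = 3.98 V.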